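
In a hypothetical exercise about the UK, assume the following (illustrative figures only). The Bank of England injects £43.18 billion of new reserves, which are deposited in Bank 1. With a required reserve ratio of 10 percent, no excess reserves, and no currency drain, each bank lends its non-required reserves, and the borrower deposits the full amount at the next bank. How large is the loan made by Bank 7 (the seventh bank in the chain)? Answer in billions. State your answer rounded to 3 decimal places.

Each bank lends a fraction (1 − rr) = 0.9000 of the deposit it receives, so Bank 7 receives 43.18·0.9000^6 and lends 43.18·0.9000^7 ≈ 20.6529 billion.

£20.653 billion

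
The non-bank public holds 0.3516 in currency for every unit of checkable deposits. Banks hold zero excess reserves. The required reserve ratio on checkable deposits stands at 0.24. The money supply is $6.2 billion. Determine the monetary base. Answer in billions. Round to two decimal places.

The money multiplier is m = (1 + c) / (rr + c) = (1 + 0.3516) / (0.24 + 0.3516) ≈ 2.2847.
MB = M / m = 6.2 / 2.2847 ≈ 2.7137 billion.

$2.71 billion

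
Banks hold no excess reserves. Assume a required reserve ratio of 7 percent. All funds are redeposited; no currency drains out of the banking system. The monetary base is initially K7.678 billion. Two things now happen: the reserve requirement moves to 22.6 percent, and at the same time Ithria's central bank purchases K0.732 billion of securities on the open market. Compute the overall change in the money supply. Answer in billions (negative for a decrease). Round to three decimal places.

-72.473 billion

Before: m₁ = 1 / (0.07) ≈ 14.28571, MB₁ = 7.678, so M₁ = 14.28571 × 7.678 ≈ 109.6857 billion.
After: m₂ = 1 / (0.226) ≈ 4.42478, MB₂ = 7.678 + 0.732 = 8.41, so M₂ = 4.42478 × 8.41 ≈ 37.2124 billion.
ΔM = M₂ − M₁ = 37.2124 − 109.6857 = -72.4733 billion.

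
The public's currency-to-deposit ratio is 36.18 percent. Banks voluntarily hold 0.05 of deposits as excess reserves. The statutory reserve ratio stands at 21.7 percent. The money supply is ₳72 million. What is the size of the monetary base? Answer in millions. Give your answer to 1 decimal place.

The money multiplier is m = (1 + c) / (rr + e + c) = (1 + 0.3618) / (0.217 + 0.05 + 0.3618) ≈ 2.1657.
MB = M / m = 72 / 2.1657 ≈ 33.2456 million.

₳33.2 million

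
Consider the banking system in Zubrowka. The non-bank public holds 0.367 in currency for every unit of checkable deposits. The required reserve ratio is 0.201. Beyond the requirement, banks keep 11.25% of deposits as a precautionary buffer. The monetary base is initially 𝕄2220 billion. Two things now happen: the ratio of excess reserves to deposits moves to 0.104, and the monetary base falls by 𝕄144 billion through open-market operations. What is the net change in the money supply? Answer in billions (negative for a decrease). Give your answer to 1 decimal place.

Before: m₁ = (1 + 0.367) / (0.201 + 0.1125 + 0.367) ≈ 2.008817, MB₁ = 2220, so M₁ = 2.008817 × 2220 ≈ 4459.5737 billion.
After: m₂ = (1 + 0.367) / (0.201 + 0.104 + 0.367) ≈ 2.034226, MB₂ = 2220 − 144 = 2076, so M₂ = 2.034226 × 2076 ≈ 4223.0532 billion.
ΔM = M₂ − M₁ = 4223.0532 − 4459.5737 = -236.5205 billion.

-236.5 billion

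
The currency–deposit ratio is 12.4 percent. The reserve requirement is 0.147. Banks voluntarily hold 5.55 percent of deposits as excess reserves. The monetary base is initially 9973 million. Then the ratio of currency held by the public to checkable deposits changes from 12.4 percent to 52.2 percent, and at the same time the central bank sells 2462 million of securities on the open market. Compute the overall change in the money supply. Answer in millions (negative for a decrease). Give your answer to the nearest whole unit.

Before: m₁ = (1 + 0.124) / (0.147 + 0.0555 + 0.124) ≈ 3.44257, MB₁ = 9973, so M₁ = 3.44257 × 9973 ≈ 34332.7506 million.
After: m₂ = (1 + 0.522) / (0.147 + 0.0555 + 0.522) ≈ 2.10076, MB₂ = 9973 − 2462 = 7511, so M₂ = 2.10076 × 7511 ≈ 15778.8084 million.
ΔM = M₂ − M₁ = 15778.8084 − 34332.7506 = -18553.9422 million.

-18554 million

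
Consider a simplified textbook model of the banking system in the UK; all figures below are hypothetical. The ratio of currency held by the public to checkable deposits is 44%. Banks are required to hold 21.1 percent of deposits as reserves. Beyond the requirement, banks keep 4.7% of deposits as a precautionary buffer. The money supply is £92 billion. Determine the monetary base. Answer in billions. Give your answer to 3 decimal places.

£44.594 billion

The money multiplier is m = (1 + c) / (rr + e + c) = (1 + 0.44) / (0.211 + 0.047 + 0.44) ≈ 2.063037.
MB = M / m = 92 / 2.063037 ≈ 44.5944 billion.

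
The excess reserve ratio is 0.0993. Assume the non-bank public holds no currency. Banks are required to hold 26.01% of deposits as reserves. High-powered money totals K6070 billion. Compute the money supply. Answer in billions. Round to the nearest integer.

K16889 billion

The money multiplier is m = 1 / (rr + e) = 1 / (0.2601 + 0.0993) ≈ 2.78242.
So M = m × MB = 2.78242 × 6070 = 16889.2894 billion.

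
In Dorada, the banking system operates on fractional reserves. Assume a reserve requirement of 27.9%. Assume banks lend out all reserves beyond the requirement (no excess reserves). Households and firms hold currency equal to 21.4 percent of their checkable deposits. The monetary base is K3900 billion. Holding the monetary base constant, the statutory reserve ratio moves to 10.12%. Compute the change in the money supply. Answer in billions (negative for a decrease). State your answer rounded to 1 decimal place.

Initially m₁ = (1 + 0.214) / (0.279 + 0.214) ≈ 2.462475, so M₁ = 2.462475 × 3900 = 9603.6525 billion.
After the change m₂ = (1 + 0.214) / (0.1012 + 0.214) ≈ 3.851523, so M₂ = 3.851523 × 3900 = 15020.9397 billion.
ΔM = M₂ − M₁ = 15020.9397 − 9603.6525 = 5417.2872 billion.

K5417.3 billion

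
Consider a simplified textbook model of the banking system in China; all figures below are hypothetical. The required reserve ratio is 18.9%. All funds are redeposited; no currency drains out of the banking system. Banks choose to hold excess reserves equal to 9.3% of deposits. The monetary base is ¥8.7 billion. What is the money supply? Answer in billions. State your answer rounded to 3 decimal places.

¥30.851 billion

The money multiplier is m = 1 / (rr + e) = 1 / (0.189 + 0.093) ≈ 3.54610.
So M = m × MB = 3.54610 × 8.7 ≈ 30.8511 billion.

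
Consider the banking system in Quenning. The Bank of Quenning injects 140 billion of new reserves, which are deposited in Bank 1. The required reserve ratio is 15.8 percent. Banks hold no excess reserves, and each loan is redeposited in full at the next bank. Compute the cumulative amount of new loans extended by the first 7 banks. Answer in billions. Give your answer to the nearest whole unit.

Bank i lends (1 − rr)^i of the original deposit: Bank 1 lends 140·0.8420 = 117.8800, Bank 2 lends 140·0.8420² ≈ 99.2550, and so on.
Summing a geometric series: total = 140·[0.8420·(1 − 0.8420^7) / (1 − 0.8420)] ≈ 522.2205 billion.

522 billion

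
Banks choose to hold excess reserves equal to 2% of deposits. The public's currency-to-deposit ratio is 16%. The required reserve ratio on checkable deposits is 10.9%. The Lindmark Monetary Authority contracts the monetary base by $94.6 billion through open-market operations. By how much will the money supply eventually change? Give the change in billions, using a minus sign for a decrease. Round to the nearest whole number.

The money multiplier is m = (1 + c) / (rr + e + c) = (1 + 0.16) / (0.109 + 0.02 + 0.16) ≈ 4.0138.
The sale removes 94.6 billion of base, so ΔM = m × ΔMB = 4.0138 × (−94.6) ≈ -379.7055 billion.

-380 billion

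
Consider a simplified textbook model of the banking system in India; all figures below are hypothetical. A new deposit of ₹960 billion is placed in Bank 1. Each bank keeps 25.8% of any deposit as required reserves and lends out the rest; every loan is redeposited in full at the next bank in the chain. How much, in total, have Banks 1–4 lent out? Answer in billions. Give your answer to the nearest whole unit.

Bank i lends (1 − rr)^i of the original deposit: Bank 1 lends 960·0.7420 = 712.3200, Bank 2 lends 960·0.7420² ≈ 528.5414, and so on.
Summing a geometric series: total = 960·[0.7420·(1 − 0.7420^4) / (1 − 0.7420)] ≈ 1924.0351 billion.

₹1924 billion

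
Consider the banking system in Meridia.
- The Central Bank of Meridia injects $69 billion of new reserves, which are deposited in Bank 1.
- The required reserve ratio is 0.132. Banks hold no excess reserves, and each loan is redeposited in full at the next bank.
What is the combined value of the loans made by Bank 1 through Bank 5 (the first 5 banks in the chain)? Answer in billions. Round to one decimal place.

$230.2 billion

Bank i lends (1 − rr)^i of the original deposit: Bank 1 lends 69·0.8680 = 59.8920, Bank 2 lends 69·0.8680² ≈ 51.9863, and so on.
Summing a geometric series: total = 69·[0.8680·(1 − 0.8680^5) / (1 − 0.8680)] ≈ 230.1676 billion.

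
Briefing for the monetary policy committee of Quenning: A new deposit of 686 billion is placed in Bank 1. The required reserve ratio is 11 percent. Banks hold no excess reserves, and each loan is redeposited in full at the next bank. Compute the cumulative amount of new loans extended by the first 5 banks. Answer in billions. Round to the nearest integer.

2451 billion

Bank i lends (1 − rr)^i of the original deposit: Bank 1 lends 686·0.8900 = 610.5400, Bank 2 lends 686·0.8900² = 543.3806, and so on.
Summing a geometric series: total = 686·[0.8900·(1 − 0.8900^5) / (1 − 0.8900)] ≈ 2451.0076 billion.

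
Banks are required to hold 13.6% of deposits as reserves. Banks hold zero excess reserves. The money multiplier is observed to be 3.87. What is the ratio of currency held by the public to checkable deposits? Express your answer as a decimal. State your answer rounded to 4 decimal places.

Using m = 3.87. From m = (1 + c)/(c + rr + e), rearranging gives 1 + c = m·(c + rr + e), so c·(1 − m) = m·(rr + e) − 1.
Hence c = [m·(rr + e) − 1]/(1 − m) = [3.87 × (0.136 + 0) − 1] / (1 − 3.87) ≈ 0.165045.

0.1650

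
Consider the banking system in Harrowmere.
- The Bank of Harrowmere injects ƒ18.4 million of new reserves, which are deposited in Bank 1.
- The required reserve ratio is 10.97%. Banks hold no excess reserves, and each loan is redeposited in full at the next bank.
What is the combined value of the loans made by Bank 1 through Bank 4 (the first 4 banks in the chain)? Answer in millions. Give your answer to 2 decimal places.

Bank i lends (1 − rr)^i of the original deposit: Bank 1 lends 18.4·0.8903 ≈ 16.3815, Bank 2 lends 18.4·0.8903² ≈ 14.5845, and so on.
Summing a geometric series: total = 18.4·[0.8903·(1 − 0.8903^4) / (1 − 0.8903)] ≈ 55.5107 million.

ƒ55.51 million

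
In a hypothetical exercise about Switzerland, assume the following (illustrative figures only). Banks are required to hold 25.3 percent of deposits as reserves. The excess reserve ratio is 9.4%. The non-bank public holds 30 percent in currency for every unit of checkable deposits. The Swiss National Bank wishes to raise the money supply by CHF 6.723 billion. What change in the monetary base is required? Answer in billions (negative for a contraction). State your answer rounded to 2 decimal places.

CHF 3.35 billion

The money multiplier is m = (1 + c) / (rr + e + c) = (1 + 0.3) / (0.253 + 0.094 + 0.3) ≈ 2.0093.
ΔMB = ΔM / m = (+6.723) / 2.0093 ≈ 3.3459 billion.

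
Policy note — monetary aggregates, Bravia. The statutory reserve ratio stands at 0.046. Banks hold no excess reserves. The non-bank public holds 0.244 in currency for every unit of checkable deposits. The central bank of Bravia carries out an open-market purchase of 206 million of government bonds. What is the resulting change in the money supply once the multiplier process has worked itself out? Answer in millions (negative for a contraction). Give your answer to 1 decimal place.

The money multiplier is m = (1 + c) / (rr + c) = (1 + 0.244) / (0.046 + 0.244) ≈ 4.28966.
The purchase adds 206 million of base, so ΔM = m × ΔMB = 4.28966 × (+206) ≈ 883.67 million.

883.7 million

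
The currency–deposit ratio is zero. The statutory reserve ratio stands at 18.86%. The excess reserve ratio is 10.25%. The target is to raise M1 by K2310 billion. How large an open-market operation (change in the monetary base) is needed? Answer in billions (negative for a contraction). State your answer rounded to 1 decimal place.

The money multiplier is m = 1 / (rr + e) = 1 / (0.1886 + 0.1025) ≈ 3.435246.
ΔMB = ΔM / m = (+2310) / 3.435246 ≈ 672.4409 billion.

K672.4 billion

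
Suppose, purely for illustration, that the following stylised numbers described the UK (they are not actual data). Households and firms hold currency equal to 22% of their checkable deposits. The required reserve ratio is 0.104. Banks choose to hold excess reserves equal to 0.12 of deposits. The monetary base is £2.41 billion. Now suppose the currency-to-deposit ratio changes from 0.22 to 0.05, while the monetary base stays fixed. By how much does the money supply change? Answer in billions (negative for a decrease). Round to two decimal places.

£2.61 billion

Initially m₁ = (1 + 0.22) / (0.104 + 0.12 + 0.22) ≈ 2.7477, so M₁ = 2.7477 × 2.41 ≈ 6.622 billion.
After the change m₂ = (1 + 0.05) / (0.104 + 0.12 + 0.05) ≈ 3.8321, so M₂ = 3.8321 × 2.41 ≈ 9.2354 billion.
ΔM = M₂ − M₁ = 9.2354 − 6.622 = 2.6134 billion.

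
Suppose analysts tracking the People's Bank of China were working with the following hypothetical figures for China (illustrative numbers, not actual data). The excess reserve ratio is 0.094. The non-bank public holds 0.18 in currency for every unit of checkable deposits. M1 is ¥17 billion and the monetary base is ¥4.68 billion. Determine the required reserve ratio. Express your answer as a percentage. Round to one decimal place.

Using m = M/MB = 17/4.68 ≈ 3.632479. Since m = (1 + c)/(c + rr + e), the denominator satisfies c + rr + e = (1 + c)/m = (1 + 0.18) / 3.632479 ≈ 0.324847.
With c = 0.18 and e = 0.094, the required reserve ratio is 0.324847 − 0.18 − 0.094 = 0.050847.

5.1%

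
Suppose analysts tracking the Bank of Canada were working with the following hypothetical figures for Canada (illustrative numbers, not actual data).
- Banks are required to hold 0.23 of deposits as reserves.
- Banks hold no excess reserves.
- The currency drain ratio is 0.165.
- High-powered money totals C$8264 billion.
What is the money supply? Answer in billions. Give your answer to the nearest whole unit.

The money multiplier is m = (1 + c) / (rr + c) = (1 + 0.165) / (0.23 + 0.165) ≈ 2.94937.
So M = m × MB = 2.94937 × 8264 ≈ 24373.5937 billion.

C$24374 billion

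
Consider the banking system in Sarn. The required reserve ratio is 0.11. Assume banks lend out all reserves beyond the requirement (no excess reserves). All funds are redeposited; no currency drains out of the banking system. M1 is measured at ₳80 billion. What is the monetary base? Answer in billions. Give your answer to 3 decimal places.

₳8.800 billion

With no currency drain and no excess reserves, the money multiplier is m = 1/rr = 1/0.11 ≈ 9.090909.
The monetary base is MB = M / m = 80 / 9.090909 ≈ 8.8 billion.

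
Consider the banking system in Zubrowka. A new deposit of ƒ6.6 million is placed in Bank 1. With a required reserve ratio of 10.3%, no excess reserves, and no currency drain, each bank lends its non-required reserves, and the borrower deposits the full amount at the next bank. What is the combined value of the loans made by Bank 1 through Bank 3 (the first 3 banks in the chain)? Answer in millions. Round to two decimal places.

Bank i lends (1 − rr)^i of the original deposit: Bank 1 lends 6.6·0.8970 = 5.9202, Bank 2 lends 6.6·0.8970² ≈ 5.3104, and so on.
Summing a geometric series: total = 6.6·[0.8970·(1 − 0.8970^3) / (1 − 0.8970)] ≈ 15.9941 million.

ƒ15.99 million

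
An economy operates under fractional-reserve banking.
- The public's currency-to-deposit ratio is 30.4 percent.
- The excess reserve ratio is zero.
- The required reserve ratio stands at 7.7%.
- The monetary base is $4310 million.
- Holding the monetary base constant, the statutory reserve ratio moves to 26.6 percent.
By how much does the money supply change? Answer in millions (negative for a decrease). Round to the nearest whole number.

-4891 million

Initially m₁ = (1 + 0.304) / (0.077 + 0.304) ≈ 3.42257, so M₁ = 3.42257 × 4310 = 14751.2767 million.
After the change m₂ = (1 + 0.304) / (0.266 + 0.304) ≈ 2.28772, so M₂ = 2.28772 × 4310 = 9860.0732 million.
ΔM = M₂ − M₁ = 9860.0732 − 14751.2767 = -4891.2035 million.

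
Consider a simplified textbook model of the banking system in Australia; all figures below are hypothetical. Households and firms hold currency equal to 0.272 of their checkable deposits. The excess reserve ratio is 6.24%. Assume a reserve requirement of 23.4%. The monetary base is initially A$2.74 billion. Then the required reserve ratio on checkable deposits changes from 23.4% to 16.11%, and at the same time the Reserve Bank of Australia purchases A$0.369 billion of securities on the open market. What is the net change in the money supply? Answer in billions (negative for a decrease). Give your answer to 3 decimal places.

A$1.849 billion

Before: m₁ = (1 + 0.272) / (0.234 + 0.0624 + 0.272) ≈ 2.23786, MB₁ = 2.74, so M₁ = 2.23786 × 2.74 ≈ 6.1317 billion.
After: m₂ = (1 + 0.272) / (0.1611 + 0.0624 + 0.272) ≈ 2.56710, MB₂ = 2.74 + 0.369 = 3.109, so M₂ = 2.56710 × 3.109 ≈ 7.9811 billion.
ΔM = M₂ − M₁ = 7.9811 − 6.1317 = 1.8494 billion.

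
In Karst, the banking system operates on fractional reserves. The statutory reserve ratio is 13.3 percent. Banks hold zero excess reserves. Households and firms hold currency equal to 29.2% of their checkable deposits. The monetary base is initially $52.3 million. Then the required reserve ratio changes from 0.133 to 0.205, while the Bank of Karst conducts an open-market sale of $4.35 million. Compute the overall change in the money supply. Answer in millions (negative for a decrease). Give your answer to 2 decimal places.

Before: m₁ = (1 + 0.292) / (0.133 + 0.292) = 3.04, MB₁ = 52.3, so M₁ = 3.04 × 52.3 = 158.992 million.
After: m₂ = (1 + 0.292) / (0.205 + 0.292) ≈ 2.59960, MB₂ = 52.3 − 4.35 = 47.95, so M₂ = 2.59960 × 47.95 ≈ 124.6508 million.
ΔM = M₂ − M₁ = 124.6508 − 158.992 = -34.3412 million.

-34.34 million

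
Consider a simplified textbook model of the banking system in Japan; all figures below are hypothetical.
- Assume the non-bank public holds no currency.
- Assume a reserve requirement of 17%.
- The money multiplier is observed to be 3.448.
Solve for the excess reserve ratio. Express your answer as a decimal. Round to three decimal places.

0.120

Using m = 3.448. Since m = (1 + c)/(c + rr + e), the denominator satisfies c + rr + e = (1 + c)/m = (1 + 0) / 3.448 ≈ 0.290023.
With c = 0 and rr = 0.17, the excess reserve ratio is 0.290023 − 0 − 0.17 = 0.120023.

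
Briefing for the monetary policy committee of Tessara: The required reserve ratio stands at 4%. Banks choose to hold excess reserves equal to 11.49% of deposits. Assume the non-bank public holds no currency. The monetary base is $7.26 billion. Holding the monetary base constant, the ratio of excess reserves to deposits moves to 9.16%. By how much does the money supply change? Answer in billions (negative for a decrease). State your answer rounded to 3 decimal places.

Initially m₁ = 1 / (0.04 + 0.1149) ≈ 6.45578, so M₁ = 6.45578 × 7.26 ≈ 46.869 billion.
After the change m₂ = 1 / (0.04 + 0.0916) ≈ 7.59878, so M₂ = 7.59878 × 7.26 ≈ 55.1671 billion.
ΔM = M₂ − M₁ = 55.1671 − 46.869 = 8.2981 billion.

$8.298 billion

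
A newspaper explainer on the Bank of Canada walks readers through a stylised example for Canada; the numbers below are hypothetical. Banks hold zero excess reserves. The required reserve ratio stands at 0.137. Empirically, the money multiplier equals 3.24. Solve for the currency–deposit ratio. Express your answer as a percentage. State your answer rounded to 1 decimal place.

Using m = 3.24. From m = (1 + c)/(c + rr + e), rearranging gives 1 + c = m·(c + rr + e), so c·(1 − m) = m·(rr + e) − 1.
Hence c = [m·(rr + e) − 1]/(1 − m) = [3.24 × (0.137 + 0) − 1] / (1 − 3.24) ≈ 0.248268.

24.8%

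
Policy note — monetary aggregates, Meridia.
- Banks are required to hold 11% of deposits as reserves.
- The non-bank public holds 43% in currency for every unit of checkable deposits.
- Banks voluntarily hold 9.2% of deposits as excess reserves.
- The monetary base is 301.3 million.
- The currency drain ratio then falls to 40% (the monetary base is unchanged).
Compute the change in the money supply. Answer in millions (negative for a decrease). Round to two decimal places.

Initially m₁ = (1 + 0.43) / (0.11 + 0.092 + 0.43) ≈ 2.262658, so M₁ = 2.262658 × 301.3 ≈ 681.7389 million.
After the change m₂ = (1 + 0.4) / (0.11 + 0.092 + 0.4) ≈ 2.325581, so M₂ = 2.325581 × 301.3 ≈ 700.6976 million.
ΔM = M₂ − M₁ = 700.6976 − 681.7389 = 18.9587 million.

18.96 million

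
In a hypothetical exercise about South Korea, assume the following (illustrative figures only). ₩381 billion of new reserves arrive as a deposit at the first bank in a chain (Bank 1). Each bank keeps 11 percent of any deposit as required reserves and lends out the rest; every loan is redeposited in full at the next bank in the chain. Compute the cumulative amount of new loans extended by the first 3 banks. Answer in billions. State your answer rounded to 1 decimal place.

Bank i lends (1 − rr)^i of the original deposit: Bank 1 lends 381·0.8900 = 339.0900, Bank 2 lends 381·0.8900² = 301.7901, and so on.
Summing a geometric series: total = 381·[0.8900·(1 − 0.8900^3) / (1 − 0.8900)] ≈ 909.4733 billion.

₩909.5 billion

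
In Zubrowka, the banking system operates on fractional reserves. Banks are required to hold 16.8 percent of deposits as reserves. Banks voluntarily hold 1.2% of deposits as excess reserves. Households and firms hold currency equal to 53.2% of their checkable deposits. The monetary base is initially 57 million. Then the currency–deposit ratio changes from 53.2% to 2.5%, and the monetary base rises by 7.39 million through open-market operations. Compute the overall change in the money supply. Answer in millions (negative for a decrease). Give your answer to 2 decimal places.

199.30 million

Before: m₁ = (1 + 0.532) / (0.168 + 0.012 + 0.532) ≈ 2.15169, MB₁ = 57, so M₁ = 2.15169 × 57 ≈ 122.6463 million.
After: m₂ = (1 + 0.025) / (0.168 + 0.012 + 0.025) = 5, MB₂ = 57 + 7.39 = 64.39, so M₂ = 5 × 64.39 = 321.95 million.
ΔM = M₂ − M₁ = 321.95 − 122.6463 = 199.3037 million.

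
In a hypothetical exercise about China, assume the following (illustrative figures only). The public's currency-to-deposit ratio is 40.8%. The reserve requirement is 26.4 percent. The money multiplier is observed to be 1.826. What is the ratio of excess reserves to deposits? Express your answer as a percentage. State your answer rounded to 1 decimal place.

Using m = 1.826. Since m = (1 + c)/(c + rr + e), the denominator satisfies c + rr + e = (1 + c)/m = (1 + 0.408) / 1.826 ≈ 0.771084.
With c = 0.408 and rr = 0.264, the ratio of excess reserves to deposits is 0.771084 − 0.408 − 0.264 = 0.099084.

9.9%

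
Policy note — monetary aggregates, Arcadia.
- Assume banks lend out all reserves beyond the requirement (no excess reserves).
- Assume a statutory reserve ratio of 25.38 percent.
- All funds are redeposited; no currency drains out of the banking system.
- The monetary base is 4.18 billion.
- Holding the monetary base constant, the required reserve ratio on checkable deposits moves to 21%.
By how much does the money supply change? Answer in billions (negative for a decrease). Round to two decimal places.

3.44 billion

Initially m₁ = 1 / (0.2538) ≈ 3.9401, so M₁ = 3.9401 × 4.18 ≈ 16.4696 billion.
After the change m₂ = 1 / (0.21) ≈ 4.7619, so M₂ = 4.7619 × 4.18 ≈ 19.9047 billion.
ΔM = M₂ − M₁ = 19.9047 − 16.4696 = 3.4351 billion.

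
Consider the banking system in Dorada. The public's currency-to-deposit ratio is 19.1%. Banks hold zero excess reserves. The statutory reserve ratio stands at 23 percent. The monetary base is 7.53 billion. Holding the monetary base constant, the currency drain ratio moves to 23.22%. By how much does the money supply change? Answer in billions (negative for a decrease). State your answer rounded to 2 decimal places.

Initially m₁ = (1 + 0.191) / (0.23 + 0.191) ≈ 2.8290, so M₁ = 2.8290 × 7.53 ≈ 21.3024 billion.
After the change m₂ = (1 + 0.2322) / (0.23 + 0.2322) ≈ 2.6659, so M₂ = 2.6659 × 7.53 ≈ 20.0742 billion.
ΔM = M₂ − M₁ = 20.0742 − 21.3024 = -1.2282 billion.

-1.23 billion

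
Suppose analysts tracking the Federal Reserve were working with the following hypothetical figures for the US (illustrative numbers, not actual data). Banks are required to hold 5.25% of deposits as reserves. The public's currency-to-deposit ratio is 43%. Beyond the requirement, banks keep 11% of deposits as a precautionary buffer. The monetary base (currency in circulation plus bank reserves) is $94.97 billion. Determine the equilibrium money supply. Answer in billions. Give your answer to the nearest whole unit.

The money multiplier is m = (1 + c) / (rr + e + c) = (1 + 0.43) / (0.0525 + 0.11 + 0.43) ≈ 2.4135.
So M = m × MB = 2.4135 × 94.97 ≈ 229.2101 billion.

$229 billion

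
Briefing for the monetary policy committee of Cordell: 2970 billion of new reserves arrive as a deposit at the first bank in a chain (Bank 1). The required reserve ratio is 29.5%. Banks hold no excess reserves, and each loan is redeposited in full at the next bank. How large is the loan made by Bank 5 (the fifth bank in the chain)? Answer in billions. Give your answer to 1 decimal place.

517.3 billion

Each bank lends a fraction (1 − rr) = 0.7050 of the deposit it receives, so Bank 5 receives 2970·0.7050^4 and lends 2970·0.7050^5 ≈ 517.2518 billion.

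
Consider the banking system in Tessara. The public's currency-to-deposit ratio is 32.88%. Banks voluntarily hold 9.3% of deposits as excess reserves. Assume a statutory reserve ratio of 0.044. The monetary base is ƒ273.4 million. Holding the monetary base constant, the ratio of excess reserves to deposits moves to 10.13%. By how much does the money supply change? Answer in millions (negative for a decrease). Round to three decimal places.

-13.654 million

Initially m₁ = (1 + 0.3288) / (0.044 + 0.093 + 0.3288) ≈ 2.8527265, so M₁ = 2.8527265 × 273.4 ≈ 779.9354 million.
After the change m₂ = (1 + 0.3288) / (0.044 + 0.1013 + 0.3288) ≈ 2.8027842, so M₂ = 2.8027842 × 273.4 ≈ 766.2812 million.
ΔM = M₂ − M₁ = 766.2812 − 779.9354 = -13.6542 million.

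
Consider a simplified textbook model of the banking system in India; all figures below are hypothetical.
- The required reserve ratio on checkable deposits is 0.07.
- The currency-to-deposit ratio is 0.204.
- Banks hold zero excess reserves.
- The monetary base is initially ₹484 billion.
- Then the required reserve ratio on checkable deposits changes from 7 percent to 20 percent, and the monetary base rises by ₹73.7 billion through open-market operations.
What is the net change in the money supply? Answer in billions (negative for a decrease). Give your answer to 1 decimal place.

-464.7 billion

Before: m₁ = (1 + 0.204) / (0.07 + 0.204) ≈ 4.39416, MB₁ = 484, so M₁ = 4.39416 × 484 ≈ 2126.7734 billion.
After: m₂ = (1 + 0.204) / (0.2 + 0.204) ≈ 2.98020, MB₂ = 484 + 73.7 = 557.7, so M₂ = 2.98020 × 557.7 ≈ 1662.0575 billion.
ΔM = M₂ − M₁ = 1662.0575 − 2126.7734 = -464.7159 billion.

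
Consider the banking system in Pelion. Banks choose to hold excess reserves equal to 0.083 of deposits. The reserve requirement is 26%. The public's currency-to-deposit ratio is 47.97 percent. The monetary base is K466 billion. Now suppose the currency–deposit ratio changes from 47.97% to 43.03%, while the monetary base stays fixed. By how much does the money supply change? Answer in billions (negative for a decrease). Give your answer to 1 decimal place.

Initially m₁ = (1 + 0.4797) / (0.26 + 0.083 + 0.4797) ≈ 1.79859, so M₁ = 1.79859 × 466 ≈ 838.1429 billion.
After the change m₂ = (1 + 0.4303) / (0.26 + 0.083 + 0.4303) ≈ 1.84961, so M₂ = 1.84961 × 466 ≈ 861.9183 billion.
ΔM = M₂ − M₁ = 861.9183 − 838.1429 = 23.7754 billion.

K23.8 billion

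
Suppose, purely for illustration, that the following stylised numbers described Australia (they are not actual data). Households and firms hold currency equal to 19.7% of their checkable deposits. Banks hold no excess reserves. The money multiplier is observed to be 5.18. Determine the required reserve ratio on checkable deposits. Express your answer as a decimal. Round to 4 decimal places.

0.0341

Using m = 5.18. Since m = (1 + c)/(c + rr + e), the denominator satisfies c + rr + e = (1 + c)/m = (1 + 0.197) / 5.18 ≈ 0.231081.
With c = 0.197 and e = 0, the required reserve ratio on checkable deposits is 0.231081 − 0.197 − 0 = 0.034081.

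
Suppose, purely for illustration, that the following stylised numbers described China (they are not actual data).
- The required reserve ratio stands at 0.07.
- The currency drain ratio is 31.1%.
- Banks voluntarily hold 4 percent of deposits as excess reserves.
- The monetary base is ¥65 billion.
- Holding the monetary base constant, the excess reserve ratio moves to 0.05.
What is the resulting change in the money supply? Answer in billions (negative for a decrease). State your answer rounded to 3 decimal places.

Initially m₁ = (1 + 0.311) / (0.07 + 0.04 + 0.311) ≈ 3.114014, so M₁ = 3.114014 × 65 ≈ 202.4109 billion.
After the change m₂ = (1 + 0.311) / (0.07 + 0.05 + 0.311) ≈ 3.041763, so M₂ = 3.041763 × 65 ≈ 197.7146 billion.
ΔM = M₂ − M₁ = 197.7146 − 202.4109 = -4.6963 billion.

-4.696 billion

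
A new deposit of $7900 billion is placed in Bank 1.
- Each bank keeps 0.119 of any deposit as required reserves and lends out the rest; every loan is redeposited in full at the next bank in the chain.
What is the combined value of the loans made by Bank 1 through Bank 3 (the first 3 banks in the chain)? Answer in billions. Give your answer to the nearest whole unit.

Bank i lends (1 − rr)^i of the original deposit: Bank 1 lends 7900·0.8810 = 6959.9000, Bank 2 lends 7900·0.8810² = 6131.6719, and so on.
Summing a geometric series: total = 7900·[0.8810·(1 − 0.8810^3) / (1 − 0.8810)] ≈ 18493.5748 billion.

$18494 billion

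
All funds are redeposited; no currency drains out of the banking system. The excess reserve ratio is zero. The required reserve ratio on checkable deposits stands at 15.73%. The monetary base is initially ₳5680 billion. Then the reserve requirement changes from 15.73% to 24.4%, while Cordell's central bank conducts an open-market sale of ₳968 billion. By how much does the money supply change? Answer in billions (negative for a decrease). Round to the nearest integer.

Before: m₁ = 1 / (0.1573) ≈ 6.35728, MB₁ = 5680, so M₁ = 6.35728 × 5680 = 36109.3504 billion.
After: m₂ = 1 / (0.244) ≈ 4.09836, MB₂ = 5680 − 968 = 4712, so M₂ = 4.09836 × 4712 ≈ 19311.4723 billion.
ΔM = M₂ − M₁ = 19311.4723 − 36109.3504 = -16797.8781 billion.

-16798 billion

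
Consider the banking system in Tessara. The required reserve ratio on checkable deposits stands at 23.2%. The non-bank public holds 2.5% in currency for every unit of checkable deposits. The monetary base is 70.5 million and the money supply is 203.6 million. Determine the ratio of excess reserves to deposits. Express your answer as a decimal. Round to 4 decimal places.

0.0979

Using m = M/MB = 203.6/70.5 ≈ 2.887943. Since m = (1 + c)/(c + rr + e), the denominator satisfies c + rr + e = (1 + c)/m = (1 + 0.025) / 2.887943 ≈ 0.354924.
With c = 0.025 and rr = 0.232, the ratio of excess reserves to deposits is 0.354924 − 0.025 − 0.232 = 0.097924.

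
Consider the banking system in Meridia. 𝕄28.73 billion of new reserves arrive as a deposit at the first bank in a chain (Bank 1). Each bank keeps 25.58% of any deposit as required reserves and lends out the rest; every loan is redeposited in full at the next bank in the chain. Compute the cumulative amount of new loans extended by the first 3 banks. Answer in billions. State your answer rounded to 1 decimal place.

𝕄49.1 billion

Bank i lends (1 − rr)^i of the original deposit: Bank 1 lends 28.73·0.7442 ≈ 21.3809, Bank 2 lends 28.73·0.7442² ≈ 15.9116, and so on.
Summing a geometric series: total = 28.73·[0.7442·(1 − 0.7442^3) / (1 − 0.7442)] ≈ 49.1339 billion.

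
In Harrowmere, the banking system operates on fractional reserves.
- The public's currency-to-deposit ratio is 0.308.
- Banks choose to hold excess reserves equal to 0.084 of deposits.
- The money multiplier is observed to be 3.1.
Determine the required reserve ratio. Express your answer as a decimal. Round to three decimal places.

Using m = 3.1. Since m = (1 + c)/(c + rr + e), the denominator satisfies c + rr + e = (1 + c)/m = (1 + 0.308) / 3.1 ≈ 0.421935.
With c = 0.308 and e = 0.084, the required reserve ratio is 0.421935 − 0.308 − 0.084 = 0.029935.

0.030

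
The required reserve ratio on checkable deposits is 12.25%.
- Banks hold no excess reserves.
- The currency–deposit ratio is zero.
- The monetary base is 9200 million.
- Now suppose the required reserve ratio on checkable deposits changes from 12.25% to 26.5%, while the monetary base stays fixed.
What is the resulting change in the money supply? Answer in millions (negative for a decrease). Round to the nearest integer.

-40385 million

Initially m₁ = 1 / (0.1225) ≈ 8.16327, so M₁ = 8.16327 × 9200 = 75102.084 million.
After the change m₂ = 1 / (0.265) ≈ 3.77358, so M₂ = 3.77358 × 9200 = 34716.936 million.
ΔM = M₂ − M₁ = 34716.936 − 75102.084 = -40385.148 million.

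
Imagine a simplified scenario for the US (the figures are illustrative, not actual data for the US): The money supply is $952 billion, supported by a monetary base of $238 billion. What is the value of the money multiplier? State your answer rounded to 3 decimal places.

The money multiplier is m = M / MB = 952 / 238 = 4.00000.

4.000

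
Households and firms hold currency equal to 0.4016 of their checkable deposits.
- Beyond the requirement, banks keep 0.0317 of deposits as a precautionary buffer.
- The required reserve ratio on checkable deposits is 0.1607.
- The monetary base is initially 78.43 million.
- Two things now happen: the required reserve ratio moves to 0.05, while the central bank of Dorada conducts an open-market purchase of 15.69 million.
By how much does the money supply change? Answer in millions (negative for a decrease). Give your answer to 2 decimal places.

87.89 million

Before: m₁ = (1 + 0.4016) / (0.1607 + 0.0317 + 0.4016) ≈ 2.35960, MB₁ = 78.43, so M₁ = 2.35960 × 78.43 ≈ 185.0634 million.
After: m₂ = (1 + 0.4016) / (0.05 + 0.0317 + 0.4016) ≈ 2.90006, MB₂ = 78.43 + 15.69 = 94.12, so M₂ = 2.90006 × 94.12 ≈ 272.9536 million.
ΔM = M₂ − M₁ = 272.9536 − 185.0634 = 87.8902 million.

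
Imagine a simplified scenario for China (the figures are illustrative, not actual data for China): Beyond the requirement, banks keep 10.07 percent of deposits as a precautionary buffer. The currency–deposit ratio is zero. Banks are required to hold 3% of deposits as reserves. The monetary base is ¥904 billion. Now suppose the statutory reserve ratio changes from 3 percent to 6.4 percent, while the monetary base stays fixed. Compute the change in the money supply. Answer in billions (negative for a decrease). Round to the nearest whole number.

-1428 billion

Initially m₁ = 1 / (0.03 + 0.1007) ≈ 7.6511, so M₁ = 7.6511 × 904 = 6916.5944 billion.
After the change m₂ = 1 / (0.064 + 0.1007) ≈ 6.0716, so M₂ = 6.0716 × 904 = 5488.7264 billion.
ΔM = M₂ − M₁ = 5488.7264 − 6916.5944 = -1427.868 billion.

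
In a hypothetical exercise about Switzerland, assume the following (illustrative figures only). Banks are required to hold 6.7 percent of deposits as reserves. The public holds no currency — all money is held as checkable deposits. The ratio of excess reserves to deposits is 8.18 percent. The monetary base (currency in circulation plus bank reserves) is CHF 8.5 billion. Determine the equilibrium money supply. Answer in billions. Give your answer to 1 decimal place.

The money multiplier is m = 1 / (rr + e) = 1 / (0.067 + 0.0818) ≈ 6.7204.
So M = m × MB = 6.7204 × 8.5 = 57.1234 billion.

CHF 57.1 billion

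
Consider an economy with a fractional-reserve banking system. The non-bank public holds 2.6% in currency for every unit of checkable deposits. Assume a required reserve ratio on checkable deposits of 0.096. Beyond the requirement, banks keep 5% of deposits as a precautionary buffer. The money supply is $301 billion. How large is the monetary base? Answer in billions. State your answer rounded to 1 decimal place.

The money multiplier is m = (1 + c) / (rr + e + c) = (1 + 0.026) / (0.096 + 0.05 + 0.026) ≈ 5.96512.
MB = M / m = 301 / 5.96512 ≈ 50.46 billion.

$50.5 billion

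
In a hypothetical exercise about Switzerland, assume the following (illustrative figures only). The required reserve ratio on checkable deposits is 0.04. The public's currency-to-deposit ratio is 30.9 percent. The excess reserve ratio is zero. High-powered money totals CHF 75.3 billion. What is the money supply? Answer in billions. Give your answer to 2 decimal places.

The money multiplier is m = (1 + c) / (rr + c) = (1 + 0.309) / (0.04 + 0.309) ≈ 3.75072.
So M = m × MB = 3.75072 × 75.3 ≈ 282.4292 billion.

CHF 282.43 billion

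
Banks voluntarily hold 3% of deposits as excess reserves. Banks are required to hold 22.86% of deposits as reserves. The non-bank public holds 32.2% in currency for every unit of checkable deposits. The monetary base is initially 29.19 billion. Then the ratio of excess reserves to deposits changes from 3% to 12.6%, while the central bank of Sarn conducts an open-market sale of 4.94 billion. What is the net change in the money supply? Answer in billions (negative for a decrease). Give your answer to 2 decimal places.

Before: m₁ = (1 + 0.322) / (0.2286 + 0.03 + 0.322) ≈ 2.27695, MB₁ = 29.19, so M₁ = 2.27695 × 29.19 ≈ 66.4642 billion.
After: m₂ = (1 + 0.322) / (0.2286 + 0.126 + 0.322) ≈ 1.95389, MB₂ = 29.19 − 4.94 = 24.25, so M₂ = 1.95389 × 24.25 ≈ 47.3818 billion.
ΔM = M₂ − M₁ = 47.3818 − 66.4642 = -19.0824 billion.

-19.08 billion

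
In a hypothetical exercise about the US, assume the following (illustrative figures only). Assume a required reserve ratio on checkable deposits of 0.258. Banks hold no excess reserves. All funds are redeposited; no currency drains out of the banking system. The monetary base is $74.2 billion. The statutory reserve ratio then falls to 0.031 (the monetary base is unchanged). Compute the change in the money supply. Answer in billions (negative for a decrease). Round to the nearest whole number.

Initially m₁ = 1 / (0.258) ≈ 3.8760, so M₁ = 3.8760 × 74.2 = 287.5992 billion.
After the change m₂ = 1 / (0.031) ≈ 32.2581, so M₂ = 32.2581 × 74.2 ≈ 2393.551 billion.
ΔM = M₂ − M₁ = 2393.551 − 287.5992 = 2105.9518 billion.

$2106 billion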